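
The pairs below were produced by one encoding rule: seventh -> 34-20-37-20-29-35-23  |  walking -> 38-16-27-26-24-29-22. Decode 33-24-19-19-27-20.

riddle

The number is (letter's place in the alphabet, a=1) + 15.
Undoing it on 33-24-19-19-27-20: 33→(33−15)÷1=18=r, 24→(24−15)÷1=9=i, 19→(19−15)÷1=4=d, 19→(19−15)÷1=4=d, 27→(27−15)÷1=12=l, 20→(20−15)÷1=5=e.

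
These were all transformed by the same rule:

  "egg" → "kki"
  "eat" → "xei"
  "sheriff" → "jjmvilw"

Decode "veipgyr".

The output letters match the input read backwards, each shifted +4: egg reversed is gge. Two steps: reverse the string, then apply a Caesar shift of +4.
Decoding veipgyr: shift back: v−4=r, e−4=a, i−4=e, p−4=l, g−4=c, y−4=u, r−4=n → raelcun; then reverse → nuclear.

nuclear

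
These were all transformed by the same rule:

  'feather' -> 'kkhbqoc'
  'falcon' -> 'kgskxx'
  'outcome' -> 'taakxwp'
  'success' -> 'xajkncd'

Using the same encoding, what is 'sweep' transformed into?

xclmy

In feather: f→k is +5, e→k is +6, a→h is +7, t→b is +8 — the shift increases by 1 each position. Letter i (0-indexed) is shifted by i+5, so successive shifts are 5, 6, 7, ….
On sweep: s+5=x, w+6=c, e+7=l, e+8=m, p+9=y.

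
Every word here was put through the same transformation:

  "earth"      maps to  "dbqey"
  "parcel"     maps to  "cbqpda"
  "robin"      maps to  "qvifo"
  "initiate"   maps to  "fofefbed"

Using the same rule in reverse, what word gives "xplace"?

e(4)→d(3) and a(0)→b(1) fit y≡7x+1 (mod 26); the inverse of 7 mod 26 is 15. This is an affine cipher: with a=0,…,z=25, each position x becomes (7x+1) mod 26.
Reversing it on xplace: x(23)→15·(23−1)≡18=s; p(15)→15·(15−1)≡2=c; l(11)→15·(11−1)≡20=u; a(0)→15·(0−1)≡11=l; c(2)→15·(2−1)≡15=p; e(4)→15·(4−1)≡19=t (all mod 26).

sculpt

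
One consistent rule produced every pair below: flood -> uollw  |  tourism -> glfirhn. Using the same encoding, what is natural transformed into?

Letters are reflected about the middle of the alphabet (position → 25−position): Atbash.
Applying it to natural: n↔m, a↔z, t↔g, u↔f, r↔i, a↔z, l↔o.

mzgfizo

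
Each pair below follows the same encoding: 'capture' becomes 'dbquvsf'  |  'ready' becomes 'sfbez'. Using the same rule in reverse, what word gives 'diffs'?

cheer

Every letter moves 1 place later in the alphabet, wrapping around z→a.
Reversing it on diffs: d−1=c, i−1=h, f−1=e, f−1=e, s−1=r.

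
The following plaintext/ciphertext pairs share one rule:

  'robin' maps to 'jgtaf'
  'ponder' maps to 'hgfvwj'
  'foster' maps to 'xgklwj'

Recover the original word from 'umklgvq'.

Compare letters: r→j is +18, o→g is +18, b→t is +18 — a constant shift. It's a constant shift of +18 (ROT18).
Reversing it on umklgvq: u−18=c, m−18=u, k−18=s, l−18=t, g−18=o, v−18=d, q−18=y.

custody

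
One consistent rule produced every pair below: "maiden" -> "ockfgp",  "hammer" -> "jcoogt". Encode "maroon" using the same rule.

octqqp

Each letter is shifted forward by 2 in the alphabet (a Caesar shift of +2).
For maroon: m+2=o, a+2=c, r+2=t, o+2=q, o+2=q, n+2=p.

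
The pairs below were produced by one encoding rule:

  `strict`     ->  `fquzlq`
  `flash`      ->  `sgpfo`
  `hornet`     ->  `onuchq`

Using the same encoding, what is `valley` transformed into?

mpgght

s(18)→f(5) and t(19)→q(16) fit y≡11x+15 (mod 26); the inverse of 11 mod 26 is 19. Each letter's alphabet position (a=0..z=25) is mapped through 11·x+15 mod 26 — an affine cipher.
Applying it to valley: v(21)→11·21+15≡12=m; a(0)→11·0+15≡15=p; l(11)→11·11+15≡6=g; l(11)→11·11+15≡6=g; e(4)→11·4+15≡7=h; y(24)→11·24+15≡19=t (all mod 26).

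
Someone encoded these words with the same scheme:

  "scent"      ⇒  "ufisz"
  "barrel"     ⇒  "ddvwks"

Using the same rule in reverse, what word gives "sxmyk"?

The shift increases by 1 at each position, starting from +2: 2, 3, 4, ….
Reversing it on sxmyk: s−2=q, x−3=u, m−4=i, y−5=t, k−6=e.

quite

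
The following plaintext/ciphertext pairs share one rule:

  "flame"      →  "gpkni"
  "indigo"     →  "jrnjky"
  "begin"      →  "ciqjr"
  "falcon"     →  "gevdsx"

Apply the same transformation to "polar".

qsvbv

It's a Vigenère-style cipher with numeric key [1,4,10]: position i shifts by key[i mod 3].
For polar: p+1=q, o+4=s, l+10=v, a+1=b, r+4=v.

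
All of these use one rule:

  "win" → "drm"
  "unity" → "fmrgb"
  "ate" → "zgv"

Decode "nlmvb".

money

Each pair mirrors across the alphabet (w↔d, i↔r, n↔m): positions sum to 25. Letters are reflected about the middle of the alphabet (position → 25−position): Atbash.
Undoing it on nlmvb: n↔m, l↔o, m↔n, v↔e, b↔y.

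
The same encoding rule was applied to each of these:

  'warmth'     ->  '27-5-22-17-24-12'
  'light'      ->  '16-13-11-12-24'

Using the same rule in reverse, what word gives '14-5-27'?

The number is (letter's place in the alphabet, a=1) + 4.
Decoding 14-5-27: 14→(14−4)÷1=10=j, 5→(5−4)÷1=1=a, 27→(27−4)÷1=23=w.

jaw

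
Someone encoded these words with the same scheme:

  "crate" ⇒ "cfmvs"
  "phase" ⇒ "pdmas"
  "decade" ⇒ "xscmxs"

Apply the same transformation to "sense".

c(2)→c(2) and r(17)→f(5) fit y≡21x+12 (mod 26); the inverse of 21 mod 26 is 5. This is an affine cipher: with a=0,…,z=25, each position x becomes (21x+12) mod 26.
Applying it to sense: s(18)→21·18+12≡0=a; e(4)→21·4+12≡18=s; n(13)→21·13+12≡25=z; s(18)→21·18+12≡0=a; e(4)→21·4+12≡18=s (all mod 26).

aszas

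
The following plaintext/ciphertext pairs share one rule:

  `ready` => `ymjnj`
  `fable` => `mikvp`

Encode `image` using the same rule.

pujqp

In ready: r→y is +7, e→m is +8, a→j is +9, d→n is +10 — the shift increases by 1 each position. The shift increases by 1 at each position, starting from +7: 7, 8, 9, ….
Applying it to image: i+7=p, m+8=u, a+9=j, g+10=q, e+11=p.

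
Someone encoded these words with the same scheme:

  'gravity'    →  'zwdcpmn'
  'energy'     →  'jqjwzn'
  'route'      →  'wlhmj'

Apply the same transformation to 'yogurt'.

nlzhwm

Each letter's alphabet position (a=0..z=25) is mapped through 21·x+3 mod 26 — an affine cipher.
Applying it to yogurt: y(24)→21·24+3≡13=n; o(14)→21·14+3≡11=l; g(6)→21·6+3≡25=z; u(20)→21·20+3≡7=h; r(17)→21·17+3≡22=w; t(19)→21·19+3≡12=m (all mod 26).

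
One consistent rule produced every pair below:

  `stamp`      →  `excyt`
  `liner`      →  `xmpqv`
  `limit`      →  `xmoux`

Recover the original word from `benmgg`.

palace

Shifts by position in stamp: pos 0: s→e (+12), pos 1: t→x (+4), pos 2: a→c (+2), pos 3: m→y (+12), pos 4: p→t (+4) — repeating every 3. A repeating key of period 3 is used — shifts +12, +4, +2 over and over.
Undoing it on benmgg: b−12=p, e−4=a, n−2=l, m−12=a, g−4=c, g−2=e.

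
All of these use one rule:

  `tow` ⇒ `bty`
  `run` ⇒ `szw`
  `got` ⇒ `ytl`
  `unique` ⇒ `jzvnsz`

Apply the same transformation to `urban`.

sfgwz

Read the word backwards and shift each letter +5.
Applying it to urban: reverse → nabru; then shift: n+5=s, a+5=f, b+5=g, r+5=w, u+5=z.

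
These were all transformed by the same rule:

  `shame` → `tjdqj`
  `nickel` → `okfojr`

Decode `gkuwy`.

Each letter shifts forward by (position + 1), i.e. 1, 2, 3, … — the shift grows by one for each successive letter.
Undoing it on gkuwy: g−1=f, k−2=i, u−3=r, w−4=s, y−5=t.

first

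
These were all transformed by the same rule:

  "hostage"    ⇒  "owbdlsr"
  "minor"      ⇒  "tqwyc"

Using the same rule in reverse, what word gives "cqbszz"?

vision

In hostage: h→o is +7, o→w is +8, s→b is +9, t→d is +10 — the shift increases by 1 each position. Letter i (0-indexed) is shifted by i+7, so successive shifts are 7, 8, 9, ….
Decoding cqbszz: c−7=v, q−8=i, b−9=s, s−10=i, z−11=o, z−12=n.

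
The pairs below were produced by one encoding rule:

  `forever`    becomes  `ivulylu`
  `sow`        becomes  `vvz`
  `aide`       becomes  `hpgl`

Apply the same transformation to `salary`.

vhohub

The shift depends on letter class: consonant f→i is +3, but vowel o→v is +7. Two shifts are in play — +7 for a/e/i/o/u, +3 for every other letter.
On salary: s(cons)+3=v, a(vowel)+7=h, l(cons)+3=o, a(vowel)+7=h, r(cons)+3=u, y(cons)+3=b.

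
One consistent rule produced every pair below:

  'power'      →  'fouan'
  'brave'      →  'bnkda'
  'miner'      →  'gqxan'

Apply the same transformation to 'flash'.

p(15)→f(5) and o(14)→o(14) fit y≡17x+10 (mod 26); the inverse of 17 mod 26 is 23. Each letter's alphabet position (a=0..z=25) is mapped through 17·x+10 mod 26 — an affine cipher.
On flash: f(5)→17·5+10≡17=r; l(11)→17·11+10≡15=p; a(0)→17·0+10≡10=k; s(18)→17·18+10≡4=e; h(7)→17·7+10≡25=z (all mod 26).

rpkez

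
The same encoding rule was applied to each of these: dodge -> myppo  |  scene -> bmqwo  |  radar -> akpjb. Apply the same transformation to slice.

bvulo

Shifts by position in dodge: pos 0: d→m (+9), pos 1: o→y (+10), pos 2: d→p (+12), pos 3: g→p (+9), pos 4: e→o (+10) — repeating every 3. It's a Vigenère-style cipher with numeric key [9,10,12]: position i shifts by key[i mod 3].
Applying it to slice: s+9=b, l+10=v, i+12=u, c+9=l, e+10=o.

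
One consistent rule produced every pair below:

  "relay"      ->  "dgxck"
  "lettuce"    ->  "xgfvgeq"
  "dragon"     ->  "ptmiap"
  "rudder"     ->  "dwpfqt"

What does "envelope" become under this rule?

qphgxqbg

Shifts by position in relay: pos 0: r→d (+12), pos 1: e→g (+2), pos 2: l→x (+12), pos 3: a→c (+2) — repeating every 2. A repeating key of period 2 is used — shifts +12, +2 over and over.
Applying it to envelope: e+12=q, n+2=p, v+12=h, e+2=g, l+12=x, o+2=q, p+12=b, e+2=g.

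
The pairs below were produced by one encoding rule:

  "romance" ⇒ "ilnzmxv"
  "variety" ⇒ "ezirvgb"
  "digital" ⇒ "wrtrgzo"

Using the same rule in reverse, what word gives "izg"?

rat

Each pair mirrors across the alphabet (r↔i, o↔l, m↔n): positions sum to 25. Letters are reflected about the middle of the alphabet (position → 25−position): Atbash.
Reversing it on izg: i↔r, z↔a, g↔t.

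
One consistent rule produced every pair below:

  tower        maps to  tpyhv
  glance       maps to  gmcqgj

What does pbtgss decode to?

In tower: t→t is +0, o→p is +1, w→y is +2, e→h is +3 — the shift increases by 1 each position. Each letter shifts forward by its position index (0, 1, 2, …) — the shift grows by one for each successive letter.
Decoding pbtgss: p−0=p, b−1=a, t−2=r, g−3=d, s−4=o, s−5=n.

pardon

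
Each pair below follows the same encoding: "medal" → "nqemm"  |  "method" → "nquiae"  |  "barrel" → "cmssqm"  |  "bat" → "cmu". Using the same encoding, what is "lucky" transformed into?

mgdlz

Two shifts are in play — +12 for a/e/i/o/u, +1 for every other letter.
On lucky: l(cons)+1=m, u(vowel)+12=g, c(cons)+1=d, k(cons)+1=l, y(cons)+1=z.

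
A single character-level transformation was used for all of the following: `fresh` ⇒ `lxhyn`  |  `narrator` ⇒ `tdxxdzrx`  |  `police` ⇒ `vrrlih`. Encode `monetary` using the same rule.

srthzdxe

The rule splits by letter class: vowels +3, consonants +6.
Applying it to monetary: m(cons)+6=s, o(vowel)+3=r, n(cons)+6=t, e(vowel)+3=h, t(cons)+6=z, a(vowel)+3=d, r(cons)+6=x, y(cons)+6=e.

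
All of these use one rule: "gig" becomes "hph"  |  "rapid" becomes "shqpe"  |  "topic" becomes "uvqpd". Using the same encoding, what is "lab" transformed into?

The shift depends on letter class: consonant g→h is +1, but vowel i→p is +7. The rule splits by letter class: vowels +7, consonants +1.
For lab: l(cons)+1=m, a(vowel)+7=h, b(cons)+1=c.

mhc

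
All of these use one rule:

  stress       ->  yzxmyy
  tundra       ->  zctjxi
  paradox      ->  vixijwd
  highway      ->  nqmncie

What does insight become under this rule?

The shift depends on letter class: consonant s→y is +6, but vowel e→m is +8. The rule splits by letter class: vowels +8, consonants +6.
For insight: i(vowel)+8=q, n(cons)+6=t, s(cons)+6=y, i(vowel)+8=q, g(cons)+6=m, h(cons)+6=n, t(cons)+6=z.

qtyqmnz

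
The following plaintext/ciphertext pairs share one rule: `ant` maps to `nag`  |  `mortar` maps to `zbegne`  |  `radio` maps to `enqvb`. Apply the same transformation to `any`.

Compare letters: a→n is +13, n→a is +13, t→g is +13 — a constant shift. Each letter is shifted forward by 13 in the alphabet (a Caesar shift of +13).
On any: a+13=n, n+13=a, y+13=l.

nal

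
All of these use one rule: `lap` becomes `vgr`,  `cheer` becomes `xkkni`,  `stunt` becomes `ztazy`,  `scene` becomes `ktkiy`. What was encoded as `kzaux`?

route

Two steps: reverse the string, then apply a Caesar shift of +6.
Undoing it on kzaux: shift back: k−6=e, z−6=t, a−6=u, u−6=o, x−6=r → etuor; then reverse → route.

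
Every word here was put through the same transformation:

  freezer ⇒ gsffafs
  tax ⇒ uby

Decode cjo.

bin

Every letter moves 1 place later in the alphabet, wrapping around z→a.
Reversing it on cjo: c−1=b, j−1=i, o−1=n.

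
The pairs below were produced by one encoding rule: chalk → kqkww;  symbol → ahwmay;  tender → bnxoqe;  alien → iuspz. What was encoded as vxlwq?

In chalk: c→k is +8, h→q is +9, a→k is +10, l→w is +11 — the shift increases by 1 each position. Letter i (0-indexed) is shifted by i+8, so successive shifts are 8, 9, 10, ….
Reversing it on vxlwq: v−8=n, x−9=o, l−10=b, w−11=l, q−12=e.

noble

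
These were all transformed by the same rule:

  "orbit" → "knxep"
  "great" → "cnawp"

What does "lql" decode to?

It's a constant shift of +22 (ROT22).
Undoing it on lql: l−22=p, q−22=u, l−22=p.

pup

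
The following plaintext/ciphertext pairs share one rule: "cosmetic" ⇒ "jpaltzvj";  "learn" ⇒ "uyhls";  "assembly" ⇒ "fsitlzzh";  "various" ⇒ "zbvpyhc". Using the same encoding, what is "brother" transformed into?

The output letters match the input read backwards, each shifted +7: cosmetic reversed is citemsoc. Two steps: reverse the string, then apply a Caesar shift of +7.
On brother: reverse → rehtorb; then shift: r+7=y, e+7=l, h+7=o, t+7=a, o+7=v, r+7=y, b+7=i.

yloavyi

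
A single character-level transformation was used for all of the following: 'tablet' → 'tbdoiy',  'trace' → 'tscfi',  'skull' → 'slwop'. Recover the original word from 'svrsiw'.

The shift increases by 1 at each position, starting from +0: 0, 1, 2, ….
Decoding svrsiw: s−0=s, v−1=u, r−2=p, s−3=p, i−4=e, w−5=r.

supper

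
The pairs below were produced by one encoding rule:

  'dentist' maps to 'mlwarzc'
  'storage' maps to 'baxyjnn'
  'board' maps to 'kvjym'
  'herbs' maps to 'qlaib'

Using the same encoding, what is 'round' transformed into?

Shifts by position in dentist: pos 0: d→m (+9), pos 1: e→l (+7), pos 2: n→w (+9), pos 3: t→a (+7) — repeating every 2. It's a Vigenère-style cipher with numeric key [9,7]: position i shifts by key[i mod 2].
For round: r+9=a, o+7=v, u+9=d, n+7=u, d+9=m.

avdum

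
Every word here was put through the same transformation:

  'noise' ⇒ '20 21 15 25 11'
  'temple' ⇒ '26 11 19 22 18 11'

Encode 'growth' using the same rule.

n is letter #14 and maps to 20: an offset of 6. The number is (letter's place in the alphabet, a=1) + 6.
Applying it to growth: g=7→13, r=18→24, o=15→21, w=23→29, t=20→26, h=8→14.

13 24 21 29 26 14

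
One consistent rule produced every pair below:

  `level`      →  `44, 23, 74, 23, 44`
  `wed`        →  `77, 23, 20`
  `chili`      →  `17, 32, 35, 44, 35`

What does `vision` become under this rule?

l(#12)→44 and e(#5)→23: differences scale by 3, so n = 3·pos + 8. Each letter becomes 3×(its alphabet position, a=1..z=26) + 8.
On vision: v=22→74, i=9→35, s=19→65, i=9→35, o=15→53, n=14→50.

74, 35, 65, 35, 53, 50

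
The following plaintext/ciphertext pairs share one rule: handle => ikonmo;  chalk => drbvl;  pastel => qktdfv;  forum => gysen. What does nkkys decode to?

major

The shifts repeat in a cycle of length 2: positions 0,1,… shift by +1, +10, then the pattern repeats.
Undoing it on nkkys: n−1=m, k−10=a, k−1=j, y−10=o, s−1=r.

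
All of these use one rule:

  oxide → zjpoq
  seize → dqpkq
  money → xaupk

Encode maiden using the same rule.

Shifts by position in oxide: pos 0: o→z (+11), pos 1: x→j (+12), pos 2: i→p (+7), pos 3: d→o (+11), pos 4: e→q (+12) — repeating every 3. The shifts repeat in a cycle of length 3: positions 0,1,… shift by +11, +12, +7, then the pattern repeats.
Applying it to maiden: m+11=x, a+12=m, i+7=p, d+11=o, e+12=q, n+7=u.

xmpoqu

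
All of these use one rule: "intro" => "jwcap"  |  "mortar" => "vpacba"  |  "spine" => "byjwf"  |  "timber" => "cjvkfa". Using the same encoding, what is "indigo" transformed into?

The shift depends on letter class: consonant n→w is +9, but vowel i→j is +1. Vowels shift forward by 1 and consonants shift forward by 9.
On indigo: i(vowel)+1=j, n(cons)+9=w, d(cons)+9=m, i(vowel)+1=j, g(cons)+9=p, o(vowel)+1=p.

jwmjpp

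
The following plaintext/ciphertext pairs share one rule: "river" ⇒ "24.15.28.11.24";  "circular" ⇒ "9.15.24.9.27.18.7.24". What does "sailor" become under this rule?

r is letter #18 and maps to 24: an offset of 6. Each letter is replaced by its alphabet position (a=1..z=26) + 6.
For sailor: s=19→25, a=1→7, i=9→15, l=12→18, o=15→21, r=18→24.

25.7.15.18.21.24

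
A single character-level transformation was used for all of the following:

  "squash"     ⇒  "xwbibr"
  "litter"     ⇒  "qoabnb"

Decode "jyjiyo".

escape

In squash: s→x is +5, q→w is +6, u→b is +7, a→i is +8 — the shift increases by 1 each position. Each letter shifts forward by (position + 5), i.e. 5, 6, 7, … — the shift grows by one for each successive letter.
Undoing it on jyjiyo: j−5=e, y−6=s, j−7=c, i−8=a, y−9=p, o−10=e.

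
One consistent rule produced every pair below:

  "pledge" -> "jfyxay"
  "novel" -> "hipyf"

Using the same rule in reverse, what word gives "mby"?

Compare letters: p→j is +20, l→f is +20, e→y is +20 — a constant shift. Every letter moves 20 places later in the alphabet, wrapping around z→a.
Reversing it on mby: m−20=s, b−20=h, y−20=e.

she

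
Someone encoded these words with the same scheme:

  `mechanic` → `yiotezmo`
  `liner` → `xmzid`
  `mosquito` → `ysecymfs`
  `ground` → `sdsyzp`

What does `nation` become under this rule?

zefmsz

Vowels shift forward by 4 and consonants shift forward by 12.
Applying it to nation: n(cons)+12=z, a(vowel)+4=e, t(cons)+12=f, i(vowel)+4=m, o(vowel)+4=s, n(cons)+12=z.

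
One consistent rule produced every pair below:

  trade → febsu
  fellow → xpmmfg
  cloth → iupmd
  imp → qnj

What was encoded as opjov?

union

The output letters match the input read backwards, each shifted +1: trade reversed is edart. The word is reversed, then every letter is shifted forward by 1.
Reversing it on opjov: shift back: o−1=n, p−1=o, j−1=i, o−1=n, v−1=u → noinu; then reverse → union.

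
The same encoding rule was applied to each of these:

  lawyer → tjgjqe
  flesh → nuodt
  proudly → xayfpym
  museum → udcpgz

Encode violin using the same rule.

drywua

The shift increases by 1 at each position, starting from +8: 8, 9, 10, ….
Applying it to violin: v+8=d, i+9=r, o+10=y, l+11=w, i+12=u, n+13=a.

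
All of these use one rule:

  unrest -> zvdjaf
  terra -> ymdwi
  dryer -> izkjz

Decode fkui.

Shifts by position in unrest: pos 0: u→z (+5), pos 1: n→v (+8), pos 2: r→d (+12), pos 3: e→j (+5), pos 4: s→a (+8), pos 5: t→f (+12) — repeating every 3. A repeating key of period 3 is used — shifts +5, +8, +12 over and over.
Reversing it on fkui: f−5=a, k−8=c, u−12=i, i−5=d.

acid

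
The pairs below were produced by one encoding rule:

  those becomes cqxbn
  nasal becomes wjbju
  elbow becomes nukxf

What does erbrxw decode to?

It's a constant shift of +9 (ROT9).
Undoing it on erbrxw: e−9=v, r−9=i, b−9=s, r−9=i, x−9=o, w−9=n.

vision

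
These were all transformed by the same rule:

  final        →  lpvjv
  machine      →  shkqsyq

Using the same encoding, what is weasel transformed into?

clibow

Each letter shifts forward by (position + 6), i.e. 6, 7, 8, … — the shift grows by one for each successive letter.
Applying it to weasel: w+6=c, e+7=l, a+8=i, s+9=b, e+10=o, l+11=w.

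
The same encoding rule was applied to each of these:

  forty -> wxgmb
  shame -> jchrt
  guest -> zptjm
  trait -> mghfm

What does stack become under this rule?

jmhnl

f(5)→w(22) and o(14)→x(23) fit y≡3x+7 (mod 26); the inverse of 3 mod 26 is 9. Each letter's alphabet position (a=0..z=25) is mapped through 3·x+7 mod 26 — an affine cipher.
Applying it to stack: s(18)→3·18+7≡9=j; t(19)→3·19+7≡12=m; a(0)→3·0+7≡7=h; c(2)→3·2+7≡13=n; k(10)→3·10+7≡11=l (all mod 26).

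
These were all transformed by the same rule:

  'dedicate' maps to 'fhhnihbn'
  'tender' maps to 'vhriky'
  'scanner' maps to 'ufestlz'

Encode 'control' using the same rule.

In dedicate: d→f is +2, e→h is +3, d→h is +4, i→n is +5 — the shift increases by 1 each position. The shift increases by 1 at each position, starting from +2: 2, 3, 4, ….
For control: c+2=e, o+3=r, n+4=r, t+5=y, r+6=x, o+7=v, l+8=t.

erryxvt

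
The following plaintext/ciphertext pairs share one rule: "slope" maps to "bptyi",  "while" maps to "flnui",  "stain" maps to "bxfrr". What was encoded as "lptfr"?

It's a Vigenère-style cipher with numeric key [9,4,5]: position i shifts by key[i mod 3].
Decoding lptfr: l−9=c, p−4=l, t−5=o, f−9=w, r−4=n.

clown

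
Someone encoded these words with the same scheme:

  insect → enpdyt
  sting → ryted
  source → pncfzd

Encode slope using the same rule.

pazwd

Read the word backwards and shift each letter +11.
On slope: reverse → epols; then shift: e+11=p, p+11=a, o+11=z, l+11=w, s+11=d.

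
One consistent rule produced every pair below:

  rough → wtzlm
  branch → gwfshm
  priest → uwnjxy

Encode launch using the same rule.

Compare letters: r→w is +5, o→t is +5, u→z is +5 — a constant shift. It's a constant shift of +5 (ROT5).
Applying it to launch: l+5=q, a+5=f, u+5=z, n+5=s, c+5=h, h+5=m.

qfzshm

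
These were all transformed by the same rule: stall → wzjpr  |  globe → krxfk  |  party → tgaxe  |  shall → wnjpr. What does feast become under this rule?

A repeating key of period 3 is used — shifts +4, +6, +9 over and over.
On feast: f+4=j, e+6=k, a+9=j, s+4=w, t+6=z.

jkjwz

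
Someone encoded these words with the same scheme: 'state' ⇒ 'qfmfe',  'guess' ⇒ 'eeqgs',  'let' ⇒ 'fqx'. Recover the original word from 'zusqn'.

begin

The output letters match the input read backwards, each shifted +12: state reversed is etats. Two steps: reverse the string, then apply a Caesar shift of +12.
Decoding zusqn: shift back: z−12=n, u−12=i, s−12=g, q−12=e, n−12=b → nigeb; then reverse → begin.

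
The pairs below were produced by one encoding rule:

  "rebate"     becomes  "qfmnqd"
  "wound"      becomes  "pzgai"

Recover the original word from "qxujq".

The word is reversed, then every letter is shifted forward by 12.
Decoding qxujq: shift back: q−12=e, x−12=l, u−12=i, j−12=x, q−12=e → elixe; then reverse → exile.

exile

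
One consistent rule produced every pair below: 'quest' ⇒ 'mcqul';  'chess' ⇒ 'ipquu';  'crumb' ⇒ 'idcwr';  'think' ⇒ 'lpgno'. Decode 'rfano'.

blank

This is an affine cipher: with a=0,…,z=25, each position x becomes (17x+0) mod 26.
Reversing it on rfano: r(17)→23·(17−0)≡1=b; f(5)→23·(5−0)≡11=l; a(0)→23·(0−0)≡0=a; n(13)→23·(13−0)≡13=n; o(14)→23·(14−0)≡10=k (all mod 26).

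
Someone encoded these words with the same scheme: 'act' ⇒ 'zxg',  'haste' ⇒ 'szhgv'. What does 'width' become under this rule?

Letters are reflected about the middle of the alphabet (position → 25−position): Atbash.
Applying it to width: w↔d, i↔r, d↔w, t↔g, h↔s.

drwgs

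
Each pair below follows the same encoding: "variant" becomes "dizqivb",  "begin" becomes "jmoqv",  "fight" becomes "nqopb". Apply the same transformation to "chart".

Compare letters: v→d is +8, a→i is +8, r→z is +8 — a constant shift. This is a Caesar cipher with shift 8.
Applying it to chart: c+8=k, h+8=p, a+8=i, r+8=z, t+8=b.

kpizb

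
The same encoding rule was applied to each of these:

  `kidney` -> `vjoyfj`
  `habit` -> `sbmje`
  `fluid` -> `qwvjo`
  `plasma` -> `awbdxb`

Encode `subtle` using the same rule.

dvmewf

The rule splits by letter class: vowels +1, consonants +11.
On subtle: s(cons)+11=d, u(vowel)+1=v, b(cons)+11=m, t(cons)+11=e, l(cons)+11=w, e(vowel)+1=f.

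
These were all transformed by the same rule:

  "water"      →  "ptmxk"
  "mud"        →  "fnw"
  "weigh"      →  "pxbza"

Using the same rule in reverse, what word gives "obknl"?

virus

Compare letters: w→p is +19, a→t is +19, t→m is +19 — a constant shift. Every letter moves 19 places later in the alphabet, wrapping around z→a.
Undoing it on obknl: o−19=v, b−19=i, k−19=r, n−19=u, l−19=s.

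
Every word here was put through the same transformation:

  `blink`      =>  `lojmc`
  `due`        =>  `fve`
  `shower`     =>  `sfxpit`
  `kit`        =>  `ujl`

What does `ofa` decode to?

zen

The word is reversed, then every letter is shifted forward by 1.
Reversing it on ofa: shift back: o−1=n, f−1=e, a−1=z → nez; then reverse → zen.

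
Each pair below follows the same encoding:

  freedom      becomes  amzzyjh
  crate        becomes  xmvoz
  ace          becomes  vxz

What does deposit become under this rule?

yzkjndo

Compare letters: f→a is +21, r→m is +21, e→z is +21 — a constant shift. It's a constant shift of +21 (ROT21).
On deposit: d+21=y, e+21=z, p+21=k, o+21=j, s+21=n, i+21=d, t+21=o.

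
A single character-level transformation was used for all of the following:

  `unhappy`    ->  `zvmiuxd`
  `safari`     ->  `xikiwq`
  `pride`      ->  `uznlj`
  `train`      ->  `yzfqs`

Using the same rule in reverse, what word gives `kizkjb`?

Shifts by position in unhappy: pos 0: u→z (+5), pos 1: n→v (+8), pos 2: h→m (+5), pos 3: a→i (+8) — repeating every 2. It's a Vigenère-style cipher with numeric key [5,8]: position i shifts by key[i mod 2].
Undoing it on kizkjb: k−5=f, i−8=a, z−5=u, k−8=c, j−5=e, b−8=t.

faucet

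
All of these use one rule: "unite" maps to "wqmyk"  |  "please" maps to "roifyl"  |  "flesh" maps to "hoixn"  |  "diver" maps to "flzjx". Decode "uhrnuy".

Letter i (0-indexed) is shifted by i+2, so successive shifts are 2, 3, 4, ….
Reversing it on uhrnuy: u−2=s, h−3=e, r−4=n, n−5=i, u−6=o, y−7=r.

senior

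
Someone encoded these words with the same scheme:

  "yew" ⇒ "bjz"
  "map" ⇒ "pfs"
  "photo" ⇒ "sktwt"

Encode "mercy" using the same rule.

Vowels shift forward by 5 and consonants shift forward by 3.
For mercy: m(cons)+3=p, e(vowel)+5=j, r(cons)+3=u, c(cons)+3=f, y(cons)+3=b.

pjufb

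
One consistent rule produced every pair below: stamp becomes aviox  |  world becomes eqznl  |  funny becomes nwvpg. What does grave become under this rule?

otixm

Shifts by position in stamp: pos 0: s→a (+8), pos 1: t→v (+2), pos 2: a→i (+8), pos 3: m→o (+2) — repeating every 2. The shifts repeat in a cycle of length 2: positions 0,1,… shift by +8, +2, then the pattern repeats.
For grave: g+8=o, r+2=t, a+8=i, v+2=x, e+8=m.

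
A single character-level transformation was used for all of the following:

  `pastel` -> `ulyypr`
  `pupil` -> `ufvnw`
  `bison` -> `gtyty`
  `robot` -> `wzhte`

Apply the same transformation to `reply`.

wpvqj

Shifts by position in pastel: pos 0: p→u (+5), pos 1: a→l (+11), pos 2: s→y (+6), pos 3: t→y (+5), pos 4: e→p (+11), pos 5: l→r (+6) — repeating every 3. A repeating key of period 3 is used — shifts +5, +11, +6 over and over.
On reply: r+5=w, e+11=p, p+6=v, l+5=q, y+11=j.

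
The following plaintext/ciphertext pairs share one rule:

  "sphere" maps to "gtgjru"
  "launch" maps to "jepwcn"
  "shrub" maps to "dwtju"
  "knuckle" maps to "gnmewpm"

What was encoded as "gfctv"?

trade

Two steps: reverse the string, then apply a Caesar shift of +2.
Reversing it on gfctv: shift back: g−2=e, f−2=d, c−2=a, t−2=r, v−2=t → edart; then reverse → trade.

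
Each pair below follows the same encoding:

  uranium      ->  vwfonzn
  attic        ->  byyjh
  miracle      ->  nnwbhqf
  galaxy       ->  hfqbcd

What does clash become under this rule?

A repeating key of period 3 is used — shifts +1, +5, +5 over and over.
For clash: c+1=d, l+5=q, a+5=f, s+1=t, h+5=m.

dqftm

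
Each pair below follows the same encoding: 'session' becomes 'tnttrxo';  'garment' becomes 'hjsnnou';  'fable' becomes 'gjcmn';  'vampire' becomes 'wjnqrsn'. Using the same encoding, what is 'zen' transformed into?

The shift depends on letter class: consonant s→t is +1, but vowel e→n is +9. Two shifts are in play — +9 for a/e/i/o/u, +1 for every other letter.
On zen: z(cons)+1=a, e(vowel)+9=n, n(cons)+1=o.

ano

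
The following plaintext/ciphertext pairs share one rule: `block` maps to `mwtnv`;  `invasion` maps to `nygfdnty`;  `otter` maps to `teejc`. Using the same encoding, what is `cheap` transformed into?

The shift depends on letter class: consonant b→m is +11, but vowel o→t is +5. Vowels shift forward by 5 and consonants shift forward by 11.
Applying it to cheap: c(cons)+11=n, h(cons)+11=s, e(vowel)+5=j, a(vowel)+5=f, p(cons)+11=a.

nsjfa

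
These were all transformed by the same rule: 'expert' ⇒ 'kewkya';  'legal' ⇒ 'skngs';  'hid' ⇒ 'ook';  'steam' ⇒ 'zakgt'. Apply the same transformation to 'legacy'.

skngjf

The rule splits by letter class: vowels +6, consonants +7.
For legacy: l(cons)+7=s, e(vowel)+6=k, g(cons)+7=n, a(vowel)+6=g, c(cons)+7=j, y(cons)+7=f.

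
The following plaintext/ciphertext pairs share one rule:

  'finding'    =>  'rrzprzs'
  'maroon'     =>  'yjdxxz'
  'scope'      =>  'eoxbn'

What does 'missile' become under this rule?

yreerxn

Vowels shift forward by 9 and consonants shift forward by 12.
For missile: m(cons)+12=y, i(vowel)+9=r, s(cons)+12=e, s(cons)+12=e, i(vowel)+9=r, l(cons)+12=x, e(vowel)+9=n.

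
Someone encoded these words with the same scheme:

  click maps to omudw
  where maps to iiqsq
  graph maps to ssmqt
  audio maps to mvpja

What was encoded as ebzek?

It's a Vigenère-style cipher with numeric key [12,1]: position i shifts by key[i mod 2].
Decoding ebzek: e−12=s, b−1=a, z−12=n, e−1=d, k−12=y.

sandy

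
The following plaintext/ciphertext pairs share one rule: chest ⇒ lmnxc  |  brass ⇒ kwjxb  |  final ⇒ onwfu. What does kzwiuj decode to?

Shifts by position in chest: pos 0: c→l (+9), pos 1: h→m (+5), pos 2: e→n (+9), pos 3: s→x (+5) — repeating every 2. A repeating key of period 2 is used — shifts +9, +5 over and over.
Undoing it on kzwiuj: k−9=b, z−5=u, w−9=n, i−5=d, u−9=l, j−5=e.

bundle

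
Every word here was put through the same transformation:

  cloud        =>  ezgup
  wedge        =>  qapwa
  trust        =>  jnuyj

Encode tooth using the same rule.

jggjh

c(2)→e(4) and l(11)→z(25) fit y≡11x+8 (mod 26); the inverse of 11 mod 26 is 19. Treating letters as 0–25, the rule is x ↦ 11x + 8 (mod 26).
Applying it to tooth: t(19)→11·19+8≡9=j; o(14)→11·14+8≡6=g; o(14)→11·14+8≡6=g; t(19)→11·19+8≡9=j; h(7)→11·7+8≡7=h (all mod 26).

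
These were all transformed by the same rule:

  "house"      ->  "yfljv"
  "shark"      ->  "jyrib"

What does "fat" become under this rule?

wrk

Compare letters: h→y is +17, o→f is +17, u→l is +17 — a constant shift. This is a Caesar cipher with shift 17.
Applying it to fat: f+17=w, a+17=r, t+17=k.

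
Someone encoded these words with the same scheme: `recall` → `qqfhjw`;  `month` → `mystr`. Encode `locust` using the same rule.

The output letters match the input read backwards, each shifted +5: recall reversed is llacer. Two steps: reverse the string, then apply a Caesar shift of +5.
On locust: reverse → tsucol; then shift: t+5=y, s+5=x, u+5=z, c+5=h, o+5=t, l+5=q.

yxzhtq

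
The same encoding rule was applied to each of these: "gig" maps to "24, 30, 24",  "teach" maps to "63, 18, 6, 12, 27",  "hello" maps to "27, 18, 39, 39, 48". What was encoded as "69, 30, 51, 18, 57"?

g(#7)→24 and i(#9)→30: differences scale by 3, so n = 3·pos + 3. The formula is n = 3×(alphabet index, a=1) + 3.
Decoding 69, 30, 51, 18, 57: 69→(69−3)÷3=22=v, 30→(30−3)÷3=9=i, 51→(51−3)÷3=16=p, 18→(18−3)÷3=5=e, 57→(57−3)÷3=18=r.

viper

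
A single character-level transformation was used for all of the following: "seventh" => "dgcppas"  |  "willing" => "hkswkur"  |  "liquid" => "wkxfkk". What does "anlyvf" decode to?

plenty

Shifts by position in seventh: pos 0: s→d (+11), pos 1: e→g (+2), pos 2: v→c (+7), pos 3: e→p (+11), pos 4: n→p (+2), pos 5: t→a (+7) — repeating every 3. It's a Vigenère-style cipher with numeric key [11,2,7]: position i shifts by key[i mod 3].
Decoding anlyvf: a−11=p, n−2=l, l−7=e, y−11=n, v−2=t, f−7=y.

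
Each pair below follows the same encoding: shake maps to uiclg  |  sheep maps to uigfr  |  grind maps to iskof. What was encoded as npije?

logic

Shifts by position in shake: pos 0: s→u (+2), pos 1: h→i (+1), pos 2: a→c (+2), pos 3: k→l (+1) — repeating every 2. The shifts repeat in a cycle of length 2: positions 0,1,… shift by +2, +1, then the pattern repeats.
Reversing it on npije: n−2=l, p−1=o, i−2=g, j−1=i, e−2=c.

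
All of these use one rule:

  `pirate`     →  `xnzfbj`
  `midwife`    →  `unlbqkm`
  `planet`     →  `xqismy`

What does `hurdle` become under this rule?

Shifts by position in pirate: pos 0: p→x (+8), pos 1: i→n (+5), pos 2: r→z (+8), pos 3: a→f (+5) — repeating every 2. It's a Vigenère-style cipher with numeric key [8,5]: position i shifts by key[i mod 2].
On hurdle: h+8=p, u+5=z, r+8=z, d+5=i, l+8=t, e+5=j.

pzzitj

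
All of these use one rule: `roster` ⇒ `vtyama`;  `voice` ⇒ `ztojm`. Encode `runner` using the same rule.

Letter i (0-indexed) is shifted by i+4, so successive shifts are 4, 5, 6, ….
On runner: r+4=v, u+5=z, n+6=t, n+7=u, e+8=m, r+9=a.

vztuma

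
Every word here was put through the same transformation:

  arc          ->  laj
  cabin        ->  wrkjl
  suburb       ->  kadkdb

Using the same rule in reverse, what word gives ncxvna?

The word is reversed, then every letter is shifted forward by 9.
Decoding ncxvna: shift back: n−9=e, c−9=t, x−9=o, v−9=m, n−9=e, a−9=r → etomer; then reverse → remote.

remote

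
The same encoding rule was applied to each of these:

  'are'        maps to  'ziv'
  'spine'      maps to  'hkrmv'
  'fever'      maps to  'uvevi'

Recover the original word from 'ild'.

row

Each pair mirrors across the alphabet (a↔z, r↔i, e↔v): positions sum to 25. Letters are reflected about the middle of the alphabet (position → 25−position): Atbash.
Undoing it on ild: i↔r, l↔o, d↔w.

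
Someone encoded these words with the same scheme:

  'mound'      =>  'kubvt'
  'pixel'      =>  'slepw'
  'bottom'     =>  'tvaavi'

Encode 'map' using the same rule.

wht

The output letters match the input read backwards, each shifted +7: mound reversed is dnuom. Read the word backwards and shift each letter +7.
Applying it to map: reverse → pam; then shift: p+7=w, a+7=h, m+7=t.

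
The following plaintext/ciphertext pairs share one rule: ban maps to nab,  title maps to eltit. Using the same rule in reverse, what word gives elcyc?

The output letters match the input read backwards: ban reversed is nab. The word is simply reversed.
Reversing it on elcyc: then reverse → cycle.

cycle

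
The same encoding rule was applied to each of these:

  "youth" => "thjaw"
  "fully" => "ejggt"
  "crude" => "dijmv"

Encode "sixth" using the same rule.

y(24)→t(19) and o(14)→h(7) fit y≡9x+11 (mod 26); the inverse of 9 mod 26 is 3. Treating letters as 0–25, the rule is x ↦ 9x + 11 (mod 26).
Applying it to sixth: s(18)→9·18+11≡17=r; i(8)→9·8+11≡5=f; x(23)→9·23+11≡10=k; t(19)→9·19+11≡0=a; h(7)→9·7+11≡22=w (all mod 26).

rfkaw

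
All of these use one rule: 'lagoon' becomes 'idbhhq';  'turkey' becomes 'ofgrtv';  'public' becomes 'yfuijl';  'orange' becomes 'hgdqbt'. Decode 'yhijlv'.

policy

l(11)→i(8) and a(0)→d(3) fit y≡17x+3 (mod 26); the inverse of 17 mod 26 is 23. Each letter's alphabet position (a=0..z=25) is mapped through 17·x+3 mod 26 — an affine cipher.
Reversing it on yhijlv: y(24)→23·(24−3)≡15=p; h(7)→23·(7−3)≡14=o; i(8)→23·(8−3)≡11=l; j(9)→23·(9−3)≡8=i; l(11)→23·(11−3)≡2=c; v(21)→23·(21−3)≡24=y (all mod 26).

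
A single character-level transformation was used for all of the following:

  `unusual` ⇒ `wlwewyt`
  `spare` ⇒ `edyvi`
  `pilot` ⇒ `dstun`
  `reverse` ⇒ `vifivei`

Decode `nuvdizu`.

u(20)→w(22) and n(13)→l(11) fit y≡9x+24 (mod 26); the inverse of 9 mod 26 is 3. Each letter's alphabet position (a=0..z=25) is mapped through 9·x+24 mod 26 — an affine cipher.
Undoing it on nuvdizu: n(13)→3·(13−24)≡19=t; u(20)→3·(20−24)≡14=o; v(21)→3·(21−24)≡17=r; d(3)→3·(3−24)≡15=p; i(8)→3·(8−24)≡4=e; z(25)→3·(25−24)≡3=d; u(20)→3·(20−24)≡14=o (all mod 26).

torpedo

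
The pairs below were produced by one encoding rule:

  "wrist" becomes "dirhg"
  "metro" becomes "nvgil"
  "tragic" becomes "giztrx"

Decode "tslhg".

ghost

Letters are reflected about the middle of the alphabet (position → 25−position): Atbash.
Decoding tslhg: t↔g, s↔h, l↔o, h↔s, g↔t.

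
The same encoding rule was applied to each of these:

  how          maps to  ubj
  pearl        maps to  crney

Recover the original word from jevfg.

Compare letters: h→u is +13, o→b is +13, w→j is +13 — a constant shift. This is a Caesar cipher with shift 13.
Reversing it on jevfg: j−13=w, e−13=r, v−13=i, f−13=s, g−13=t.

wrist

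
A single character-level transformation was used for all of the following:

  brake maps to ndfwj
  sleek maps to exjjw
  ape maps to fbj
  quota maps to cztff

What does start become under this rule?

effdf

The shift depends on letter class: consonant b→n is +12, but vowel a→f is +5. Two shifts are in play — +5 for a/e/i/o/u, +12 for every other letter.
For start: s(cons)+12=e, t(cons)+12=f, a(vowel)+5=f, r(cons)+12=d, t(cons)+12=f.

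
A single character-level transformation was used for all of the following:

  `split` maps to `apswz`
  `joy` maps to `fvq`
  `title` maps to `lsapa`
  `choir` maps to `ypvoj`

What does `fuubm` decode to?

The output letters match the input read backwards, each shifted +7: split reversed is tilps. Two steps: reverse the string, then apply a Caesar shift of +7.
Undoing it on fuubm: shift back: f−7=y, u−7=n, u−7=n, b−7=u, m−7=f → ynnuf; then reverse → funny.

funny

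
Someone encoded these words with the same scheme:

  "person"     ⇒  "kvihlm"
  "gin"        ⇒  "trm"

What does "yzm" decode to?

ban

Each pair mirrors across the alphabet (p↔k, e↔v, r↔i): positions sum to 25. Letters are reflected about the middle of the alphabet (position → 25−position): Atbash.
Decoding yzm: y↔b, z↔a, m↔n.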